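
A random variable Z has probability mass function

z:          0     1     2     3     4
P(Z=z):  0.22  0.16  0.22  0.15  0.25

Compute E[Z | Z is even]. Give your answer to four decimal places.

2.0870

P(Z is even) = 0.22 + 0.22 + 0.25 = 0.69.
E[Z | Z is even] = [0·0.22 + 2·0.22 + 4·0.25] / 0.69
 = 1.44 / 0.69
 = 48/23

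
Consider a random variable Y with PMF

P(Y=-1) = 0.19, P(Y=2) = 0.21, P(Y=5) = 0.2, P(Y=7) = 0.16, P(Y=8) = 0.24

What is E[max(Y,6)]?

E[max(Y,6)] = Σ max(y,6)·P(Y=y)
 = 6·0.19 + 6·0.21 + 6·0.2 + 7·0.16 + 8·0.24
 = 1.14 + 1.26 + 1.2 + 1.12 + 1.92
 = 6.64

6.64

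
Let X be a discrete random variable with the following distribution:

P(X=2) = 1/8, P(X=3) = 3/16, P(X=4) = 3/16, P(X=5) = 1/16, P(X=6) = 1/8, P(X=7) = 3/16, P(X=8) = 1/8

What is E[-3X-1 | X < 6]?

-11

P(X < 6) = 1/8 + 3/16 + 3/16 + 1/16 = 9/16.
E[-3X-1 | X < 6] = [(-7)·1/8 + (-10)·3/16 + (-13)·3/16 + (-16)·1/16] / (9/16)
 = -99/16 / (9/16)
 = -11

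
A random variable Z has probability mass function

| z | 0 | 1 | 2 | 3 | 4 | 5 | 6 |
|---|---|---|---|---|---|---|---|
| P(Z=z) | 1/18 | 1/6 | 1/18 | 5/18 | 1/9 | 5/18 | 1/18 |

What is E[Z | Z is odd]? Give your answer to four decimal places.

P(Z is odd) = 1/6 + 5/18 + 5/18 = 13/18.
E[Z | Z is odd] = [1·1/6 + 3·5/18 + 5·5/18] / (13/18)
 = 43/18 / (13/18)
 = 43/13

3.3077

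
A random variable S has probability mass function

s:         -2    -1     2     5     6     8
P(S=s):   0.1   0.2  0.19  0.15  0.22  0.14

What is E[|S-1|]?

3.57

E[|S-1|] = Σ |s-1|·P(S=s)
 = 3·0.1 + 2·0.2 + 1·0.19 + 4·0.15 + 5·0.22 + 7·0.14
 = 0.3 + 0.4 + 0.19 + 0.6 + 1.1 + 0.98
 = 3.57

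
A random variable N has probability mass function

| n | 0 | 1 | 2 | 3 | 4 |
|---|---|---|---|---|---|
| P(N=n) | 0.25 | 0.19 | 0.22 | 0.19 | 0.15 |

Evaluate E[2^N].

E[2^N] = Σ 2^n·P(N=n)
 = 1·0.25 + 2·0.19 + 4·0.22 + 8·0.19 + 16·0.15
 = 0.25 + 0.38 + 0.88 + 1.52 + 2.4
 = 5.43

5.43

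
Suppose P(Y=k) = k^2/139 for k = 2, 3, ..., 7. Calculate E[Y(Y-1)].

28

E[Y(Y-1)] = Σ y(y-1)·P(Y=y)
 = 2·4/139 + 6·9/139 + 12·16/139 + 20·25/139 + 30·36/139 + 42·49/139
 = 8/139 + 54/139 + 192/139 + 500/139 + 1080/139 + 2058/139
 = 28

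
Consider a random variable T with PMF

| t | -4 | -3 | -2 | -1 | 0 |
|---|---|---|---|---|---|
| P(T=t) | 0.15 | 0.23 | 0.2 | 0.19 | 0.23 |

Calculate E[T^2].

E[T^2] = Σ t^2·P(T=t)
 = 16·0.15 + 9·0.23 + 4·0.2 + 1·0.19 + 0·0.23
 = 2.4 + 2.07 + 0.8 + 0.19 + 0
 = 5.46

5.46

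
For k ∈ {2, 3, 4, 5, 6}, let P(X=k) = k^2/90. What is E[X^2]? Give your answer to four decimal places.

E[X^2] = Σ x^2·P(X=x)
 = 4·2/45 + 9·1/10 + 16·8/45 + 25·5/18 + 36·2/5
 = 8/45 + 9/10 + 128/45 + 125/18 + 72/5
 = 379/15

25.2667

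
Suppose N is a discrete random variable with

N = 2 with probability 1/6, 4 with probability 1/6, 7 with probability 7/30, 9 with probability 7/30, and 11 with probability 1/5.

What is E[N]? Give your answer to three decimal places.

6.933

E[N] = Σ n·P(N=n)
 = 2·1/6 + 4·1/6 + 7·7/30 + 9·7/30 + 11·1/5
 = 1/3 + 2/3 + 49/30 + 21/10 + 11/5
 = 104/15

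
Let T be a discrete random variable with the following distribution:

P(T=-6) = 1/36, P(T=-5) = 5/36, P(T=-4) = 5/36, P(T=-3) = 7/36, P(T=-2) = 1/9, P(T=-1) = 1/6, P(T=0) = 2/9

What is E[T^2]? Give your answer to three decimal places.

9.056

E[T^2] = Σ t^2·P(T=t)
 = 36·1/36 + 25·5/36 + 16·5/36 + 9·7/36 + 4·1/9 + 1·1/6 + 0·2/9
 = 1 + 125/36 + 20/9 + 7/4 + 4/9 + 1/6 + 0
 = 163/18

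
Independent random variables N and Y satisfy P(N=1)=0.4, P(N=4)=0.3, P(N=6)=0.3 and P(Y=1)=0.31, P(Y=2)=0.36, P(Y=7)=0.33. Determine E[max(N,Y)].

4.732

E[max(N,Y)] = Σ_n Σ_y max(n,y) · P(N=n)P(Y=y)
 = 1·0.124 + 2·0.144 + 7·0.132 + 4·0.093 + 4·0.108 + 7·0.099 + 6·0.093 + 6·0.108 + 7·0.099
 = 0.124 + 0.288 + 0.924 + 0.372 + 0.432 + 0.693 + 0.558 + 0.648 + 0.693
 = 4.732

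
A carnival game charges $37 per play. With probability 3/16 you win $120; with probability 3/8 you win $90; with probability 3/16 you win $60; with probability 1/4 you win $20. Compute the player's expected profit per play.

E[payout] = 120·3/16 + 90·3/8 + 60·3/16 + 20·1/4
 = 45/2 + 135/4 + 45/4 + 5
 = 145/2
Net = 145/2 - 37 = 71/2

35.5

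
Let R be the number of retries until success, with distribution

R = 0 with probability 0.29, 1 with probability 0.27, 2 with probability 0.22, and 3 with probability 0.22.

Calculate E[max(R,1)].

1.66

E[max(R,1)] = Σ max(r,1)·P(R=r)
 = 1·0.29 + 1·0.27 + 2·0.22 + 3·0.22
 = 0.29 + 0.27 + 0.44 + 0.66
 = 1.66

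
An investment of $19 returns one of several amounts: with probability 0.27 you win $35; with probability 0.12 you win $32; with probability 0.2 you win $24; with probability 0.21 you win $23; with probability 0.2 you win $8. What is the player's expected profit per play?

E[payout] = 35·0.27 + 32·0.12 + 24·0.2 + 23·0.21 + 8·0.2
 = 9.45 + 3.84 + 4.8 + 4.83 + 1.6
 = 24.52
Net = 24.52 - 19 = 5.52

5.52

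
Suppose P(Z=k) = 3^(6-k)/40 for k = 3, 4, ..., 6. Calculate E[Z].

E[Z] = Σ z·P(Z=z)
 = 3·27/40 + 4·9/40 + 5·3/40 + 6·1/40
 = 81/40 + 9/10 + 3/8 + 3/20
 = 69/20

3.45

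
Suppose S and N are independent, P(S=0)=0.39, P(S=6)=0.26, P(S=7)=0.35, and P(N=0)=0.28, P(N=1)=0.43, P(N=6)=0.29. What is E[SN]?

E[SN] = Σ_s Σ_n sn · P(S=s)P(N=n)
 = 0·0.1092 + 0·0.1677 + 0·0.1131 + 0·0.0728 + 6·0.1118 + 36·0.0754 + 0·0.098 + 7·0.1505 + 42·0.1015
 = 0 + 0 + 0 + 0 + 0.6708 + 2.7144 + 0 + 1.0535 + 4.263
 = 8.7017

8.7017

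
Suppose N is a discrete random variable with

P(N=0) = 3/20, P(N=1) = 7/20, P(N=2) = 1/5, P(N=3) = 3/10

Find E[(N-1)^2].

1.55

E[(N-1)^2] = Σ (n-1)^2·P(N=n)
 = 1·3/20 + 0·7/20 + 1·1/5 + 4·3/10
 = 3/20 + 0 + 1/5 + 6/5
 = 31/20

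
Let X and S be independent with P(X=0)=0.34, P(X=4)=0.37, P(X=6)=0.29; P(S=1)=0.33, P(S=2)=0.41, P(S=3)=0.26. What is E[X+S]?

E[X+S] = Σ_x Σ_s (x+s) · P(X=x)P(S=s)
 = 1·0.1122 + 2·0.1394 + 3·0.0884 + 5·0.1221 + 6·0.1517 + 7·0.0962 + 7·0.0957 + 8·0.1189 + 9·0.0754
 = 0.1122 + 0.2788 + 0.2652 + 0.6105 + 0.9102 + 0.6734 + 0.6699 + 0.9512 + 0.6786
 = 5.15

5.15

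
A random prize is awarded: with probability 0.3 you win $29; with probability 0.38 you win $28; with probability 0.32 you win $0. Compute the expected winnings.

E[payout] = 29·0.3 + 28·0.38 + 0·0.32
 = 8.7 + 10.64 + 0
 = 19.34

19.34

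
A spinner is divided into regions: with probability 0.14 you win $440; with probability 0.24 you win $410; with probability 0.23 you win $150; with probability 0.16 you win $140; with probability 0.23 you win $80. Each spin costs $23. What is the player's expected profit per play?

E[payout] = 440·0.14 + 410·0.24 + 150·0.23 + 140·0.16 + 80·0.23
 = 61.6 + 98.4 + 34.5 + 22.4 + 18.4
 = 235.3
Net = 235.3 - 23 = 212.3

212.3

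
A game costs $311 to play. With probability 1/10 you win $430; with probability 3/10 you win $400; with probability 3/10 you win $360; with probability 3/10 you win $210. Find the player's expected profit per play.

23

E[payout] = 430·1/10 + 400·3/10 + 360·3/10 + 210·3/10
 = 43 + 120 + 108 + 63
 = 334
Net = 334 - 311 = 23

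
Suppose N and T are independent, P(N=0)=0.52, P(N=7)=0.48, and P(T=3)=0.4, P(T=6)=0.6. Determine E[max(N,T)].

E[max(N,T)] = Σ_n Σ_t max(n,t) · P(N=n)P(T=t)
 = 3·0.208 + 6·0.312 + 7·0.192 + 7·0.288
 = 0.624 + 1.872 + 1.344 + 2.016
 = 5.856

5.856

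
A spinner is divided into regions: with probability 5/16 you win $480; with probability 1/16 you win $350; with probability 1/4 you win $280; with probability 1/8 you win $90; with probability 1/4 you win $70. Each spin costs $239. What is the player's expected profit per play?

E[payout] = 480·5/16 + 350·1/16 + 280·1/4 + 90·1/8 + 70·1/4
 = 150 + 175/8 + 70 + 45/4 + 35/2
 = 2165/8
Net = 2165/8 - 239 = 253/8

31.625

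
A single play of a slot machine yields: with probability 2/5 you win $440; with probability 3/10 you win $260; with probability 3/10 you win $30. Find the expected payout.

263

E[payout] = 440·2/5 + 260·3/10 + 30·3/10
 = 176 + 78 + 9
 = 263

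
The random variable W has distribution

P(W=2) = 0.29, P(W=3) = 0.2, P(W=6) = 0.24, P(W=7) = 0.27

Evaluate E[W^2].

E[W^2] = Σ w^2·P(W=w)
 = 4·0.29 + 9·0.2 + 36·0.24 + 49·0.27
 = 1.16 + 1.8 + 8.64 + 13.23
 = 24.83

24.83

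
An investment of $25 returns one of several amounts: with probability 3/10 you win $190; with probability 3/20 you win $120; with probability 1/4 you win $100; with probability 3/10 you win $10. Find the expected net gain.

E[payout] = 190·3/10 + 120·3/20 + 100·1/4 + 10·3/10
 = 57 + 18 + 25 + 3
 = 103
Net = 103 - 25 = 78

78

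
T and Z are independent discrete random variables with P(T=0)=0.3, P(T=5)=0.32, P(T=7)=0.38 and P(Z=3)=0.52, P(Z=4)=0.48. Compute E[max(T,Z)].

E[max(T,Z)] = Σ_t Σ_z max(t,z) · P(T=t)P(Z=z)
 = 3·0.156 + 4·0.144 + 5·0.1664 + 5·0.1536 + 7·0.1976 + 7·0.1824
 = 0.468 + 0.576 + 0.832 + 0.768 + 1.3832 + 1.2768
 = 5.304

5.304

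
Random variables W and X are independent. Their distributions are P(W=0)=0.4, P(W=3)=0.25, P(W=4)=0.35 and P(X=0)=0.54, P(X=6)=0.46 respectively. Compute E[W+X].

E[W+X] = Σ_w Σ_x (w+x) · P(W=w)P(X=x)
 = 0·0.216 + 6·0.184 + 3·0.135 + 9·0.115 + 4·0.189 + 10·0.161
 = 0 + 1.104 + 0.405 + 1.035 + 0.756 + 1.61
 = 4.91

4.91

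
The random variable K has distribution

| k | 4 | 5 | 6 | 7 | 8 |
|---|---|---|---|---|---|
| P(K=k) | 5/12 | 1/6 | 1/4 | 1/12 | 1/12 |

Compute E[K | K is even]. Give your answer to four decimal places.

5.1111

P(K is even) = 5/12 + 1/4 + 1/12 = 3/4.
E[K | K is even] = [4·5/12 + 6·1/4 + 8·1/12] / (3/4)
 = 23/6 / (3/4)
 = 46/9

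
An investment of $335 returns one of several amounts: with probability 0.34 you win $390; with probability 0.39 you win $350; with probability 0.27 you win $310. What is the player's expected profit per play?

17.8

E[payout] = 390·0.34 + 350·0.39 + 310·0.27
 = 132.6 + 136.5 + 83.7
 = 352.8
Net = 352.8 - 335 = 17.8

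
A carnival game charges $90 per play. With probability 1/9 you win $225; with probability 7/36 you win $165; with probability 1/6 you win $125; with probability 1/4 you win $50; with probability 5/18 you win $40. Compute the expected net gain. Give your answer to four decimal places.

11.5278

E[payout] = 225·1/9 + 165·7/36 + 125·1/6 + 50·1/4 + 40·5/18
 = 25 + 385/12 + 125/6 + 25/2 + 100/9
 = 3655/36
Net = 3655/36 - 90 = 415/36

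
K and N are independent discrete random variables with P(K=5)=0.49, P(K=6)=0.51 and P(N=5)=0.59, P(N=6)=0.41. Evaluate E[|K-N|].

E[|K-N|] = Σ_k Σ_n |k-n| · P(K=k)P(N=n)
 = 0·0.2891 + 1·0.2009 + 1·0.3009 + 0·0.2091
 = 0 + 0.2009 + 0.3009 + 0
 = 0.5018

0.5018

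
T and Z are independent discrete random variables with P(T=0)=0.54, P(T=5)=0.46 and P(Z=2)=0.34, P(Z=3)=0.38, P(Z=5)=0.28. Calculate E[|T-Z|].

2.5576

E[|T-Z|] = Σ_t Σ_z |t-z| · P(T=t)P(Z=z)
 = 2·0.1836 + 3·0.2052 + 5·0.1512 + 3·0.1564 + 2·0.1748 + 0·0.1288
 = 0.3672 + 0.6156 + 0.756 + 0.4692 + 0.3496 + 0
 = 2.5576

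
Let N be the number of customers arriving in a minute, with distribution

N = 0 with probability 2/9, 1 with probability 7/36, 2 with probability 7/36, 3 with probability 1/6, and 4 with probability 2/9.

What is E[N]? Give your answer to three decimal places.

1.972

E[N] = Σ n·P(N=n)
 = 0·2/9 + 1·7/36 + 2·7/36 + 3·1/6 + 4·2/9
 = 0 + 7/36 + 7/18 + 1/2 + 8/9
 = 71/36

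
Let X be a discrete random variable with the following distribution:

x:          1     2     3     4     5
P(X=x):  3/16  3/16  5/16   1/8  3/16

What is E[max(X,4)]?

E[max(X,4)] = Σ max(x,4)·P(X=x)
 = 4·3/16 + 4·3/16 + 4·5/16 + 4·1/8 + 5·3/16
 = 3/4 + 3/4 + 5/4 + 1/2 + 15/16
 = 67/16

4.1875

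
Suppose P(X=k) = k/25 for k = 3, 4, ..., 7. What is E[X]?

E[X] = Σ x·P(X=x)
 = 3·3/25 + 4·4/25 + 5·1/5 + 6·6/25 + 7·7/25
 = 9/25 + 16/25 + 1 + 36/25 + 49/25
 = 27/5

5.4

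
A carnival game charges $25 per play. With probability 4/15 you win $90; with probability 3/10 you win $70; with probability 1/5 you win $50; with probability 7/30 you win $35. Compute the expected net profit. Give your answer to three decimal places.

38.167

E[payout] = 90·4/15 + 70·3/10 + 50·1/5 + 35·7/30
 = 24 + 21 + 10 + 49/6
 = 379/6
Net = 379/6 - 25 = 229/6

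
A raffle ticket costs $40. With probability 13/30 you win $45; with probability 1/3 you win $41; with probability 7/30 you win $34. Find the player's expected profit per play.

1.1

E[payout] = 45·13/30 + 41·1/3 + 34·7/30
 = 39/2 + 41/3 + 119/15
 = 411/10
Net = 411/10 - 40 = 11/10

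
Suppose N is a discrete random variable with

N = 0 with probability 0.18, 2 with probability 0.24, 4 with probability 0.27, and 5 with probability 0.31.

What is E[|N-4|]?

1.51

E[|N-4|] = Σ |n-4|·P(N=n)
 = 4·0.18 + 2·0.24 + 0·0.27 + 1·0.31
 = 0.72 + 0.48 + 0 + 0.31
 = 1.51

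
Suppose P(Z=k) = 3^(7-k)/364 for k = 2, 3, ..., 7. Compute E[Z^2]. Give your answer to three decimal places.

E[Z^2] = Σ z^2·P(Z=z)
 = 4·243/364 + 9·81/364 + 16·27/364 + 25·9/364 + 36·3/364 + 49·1/364
 = 243/91 + 729/364 + 108/91 + 225/364 + 27/91 + 7/52
 = 2515/364

6.909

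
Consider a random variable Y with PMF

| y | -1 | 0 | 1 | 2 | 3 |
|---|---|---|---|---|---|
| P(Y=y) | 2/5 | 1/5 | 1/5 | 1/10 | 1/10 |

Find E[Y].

0.3

E[Y] = Σ y·P(Y=y)
 = (-1)·2/5 + 0·1/5 + 1·1/5 + 2·1/10 + 3·1/10
 = (-2/5) + 0 + 1/5 + 1/5 + 3/10
 = 3/10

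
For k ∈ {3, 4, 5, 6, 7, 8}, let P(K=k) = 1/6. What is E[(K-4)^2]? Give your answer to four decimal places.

5.1667

E[(K-4)^2] = Σ (k-4)^2·P(K=k)
 = 1·1/6 + 0·1/6 + 1·1/6 + 4·1/6 + 9·1/6 + 16·1/6
 = 1/6 + 0 + 1/6 + 2/3 + 3/2 + 8/3
 = 31/6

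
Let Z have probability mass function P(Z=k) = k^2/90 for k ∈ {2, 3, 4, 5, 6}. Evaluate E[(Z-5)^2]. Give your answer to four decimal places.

1.3778

E[(Z-5)^2] = Σ (z-5)^2·P(Z=z)
 = 9·2/45 + 4·1/10 + 1·8/45 + 0·5/18 + 1·2/5
 = 2/5 + 2/5 + 8/45 + 0 + 2/5
 = 62/45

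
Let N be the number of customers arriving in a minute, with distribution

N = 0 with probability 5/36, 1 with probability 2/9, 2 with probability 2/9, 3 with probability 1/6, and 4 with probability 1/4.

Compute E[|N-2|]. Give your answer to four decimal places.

1.1667

E[|N-2|] = Σ |n-2|·P(N=n)
 = 2·5/36 + 1·2/9 + 0·2/9 + 1·1/6 + 2·1/4
 = 5/18 + 2/9 + 0 + 1/6 + 1/2
 = 7/6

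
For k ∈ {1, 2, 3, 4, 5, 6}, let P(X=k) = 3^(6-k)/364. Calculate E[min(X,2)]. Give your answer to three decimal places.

1.332

E[min(X,2)] = Σ min(x,2)·P(X=x)
 = 1·243/364 + 2·81/364 + 2·27/364 + 2·9/364 + 2·3/364 + 2·1/364
 = 243/364 + 81/182 + 27/182 + 9/182 + 3/182 + 1/182
 = 485/364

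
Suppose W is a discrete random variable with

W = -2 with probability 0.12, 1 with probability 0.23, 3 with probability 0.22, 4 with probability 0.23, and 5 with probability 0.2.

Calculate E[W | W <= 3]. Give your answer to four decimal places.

1.1404

P(W <= 3) = 0.12 + 0.23 + 0.22 = 0.57.
E[W | W <= 3] = [(-2)·0.12 + 1·0.23 + 3·0.22] / 0.57
 = 0.65 / 0.57
 = 65/57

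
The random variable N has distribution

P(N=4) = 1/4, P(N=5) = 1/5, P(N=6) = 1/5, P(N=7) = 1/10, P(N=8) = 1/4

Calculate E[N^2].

37.1

E[N^2] = Σ n^2·P(N=n)
 = 16·1/4 + 25·1/5 + 36·1/5 + 49·1/10 + 64·1/4
 = 4 + 5 + 36/5 + 49/10 + 16
 = 371/10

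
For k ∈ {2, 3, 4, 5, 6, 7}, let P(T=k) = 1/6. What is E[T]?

4.5

E[T] = Σ t·P(T=t)
 = 2·1/6 + 3·1/6 + 4·1/6 + 5·1/6 + 6·1/6 + 7·1/6
 = 1/3 + 1/2 + 2/3 + 5/6 + 1 + 7/6
 = 9/2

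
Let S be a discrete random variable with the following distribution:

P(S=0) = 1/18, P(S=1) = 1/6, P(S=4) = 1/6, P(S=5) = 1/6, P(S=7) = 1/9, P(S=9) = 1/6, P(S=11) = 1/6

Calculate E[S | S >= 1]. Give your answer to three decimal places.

P(S >= 1) = 1/6 + 1/6 + 1/6 + 1/9 + 1/6 + 1/6 = 17/18.
E[S | S >= 1] = [1·1/6 + 4·1/6 + 5·1/6 + 7·1/9 + 9·1/6 + 11·1/6] / (17/18)
 = 52/9 / (17/18)
 = 104/17

6.118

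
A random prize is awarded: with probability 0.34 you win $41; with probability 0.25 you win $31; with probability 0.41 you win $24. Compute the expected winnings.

31.53

E[payout] = 41·0.34 + 31·0.25 + 24·0.41
 = 13.94 + 7.75 + 9.84
 = 31.53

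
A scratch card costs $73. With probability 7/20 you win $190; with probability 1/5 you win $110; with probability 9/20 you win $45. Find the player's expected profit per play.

E[payout] = 190·7/20 + 110·1/5 + 45·9/20
 = 133/2 + 22 + 81/4
 = 435/4
Net = 435/4 - 73 = 143/4

35.75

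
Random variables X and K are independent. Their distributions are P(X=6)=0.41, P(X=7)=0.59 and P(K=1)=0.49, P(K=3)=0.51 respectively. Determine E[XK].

E[XK] = Σ_x Σ_k xk · P(X=x)P(K=k)
 = 6·0.2009 + 18·0.2091 + 7·0.2891 + 21·0.3009
 = 1.2054 + 3.7638 + 2.0237 + 6.3189
 = 13.3118

13.3118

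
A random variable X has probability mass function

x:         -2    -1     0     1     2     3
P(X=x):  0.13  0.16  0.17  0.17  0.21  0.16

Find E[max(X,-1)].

E[max(X,-1)] = Σ max(x,-1)·P(X=x)
 = (-1)·0.13 + (-1)·0.16 + 0·0.17 + 1·0.17 + 2·0.21 + 3·0.16
 = (-0.13) + (-0.16) + 0 + 0.17 + 0.42 + 0.48
 = 0.78

0.78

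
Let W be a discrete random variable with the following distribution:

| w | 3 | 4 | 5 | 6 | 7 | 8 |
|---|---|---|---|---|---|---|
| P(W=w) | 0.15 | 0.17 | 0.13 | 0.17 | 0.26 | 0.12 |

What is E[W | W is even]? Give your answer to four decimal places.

P(W is even) = 0.17 + 0.17 + 0.12 = 0.46.
E[W | W is even] = [4·0.17 + 6·0.17 + 8·0.12] / 0.46
 = 2.66 / 0.46
 = 133/23

5.7826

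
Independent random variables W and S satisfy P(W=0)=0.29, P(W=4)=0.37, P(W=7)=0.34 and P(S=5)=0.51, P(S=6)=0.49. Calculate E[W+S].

9.35

E[W+S] = Σ_w Σ_s (w+s) · P(W=w)P(S=s)
 = 5·0.1479 + 6·0.1421 + 9·0.1887 + 10·0.1813 + 12·0.1734 + 13·0.1666
 = 0.7395 + 0.8526 + 1.6983 + 1.813 + 2.0808 + 2.1658
 = 9.35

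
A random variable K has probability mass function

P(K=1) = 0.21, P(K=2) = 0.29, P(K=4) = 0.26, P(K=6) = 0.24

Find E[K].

E[K] = Σ k·P(K=k)
 = 1·0.21 + 2·0.29 + 4·0.26 + 6·0.24
 = 0.21 + 0.58 + 1.04 + 1.44
 = 3.27

3.27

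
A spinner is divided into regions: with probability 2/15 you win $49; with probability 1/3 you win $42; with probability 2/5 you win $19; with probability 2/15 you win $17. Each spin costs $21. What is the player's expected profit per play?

E[payout] = 49·2/15 + 42·1/3 + 19·2/5 + 17·2/15
 = 98/15 + 14 + 38/5 + 34/15
 = 152/5
Net = 152/5 - 21 = 47/5

9.4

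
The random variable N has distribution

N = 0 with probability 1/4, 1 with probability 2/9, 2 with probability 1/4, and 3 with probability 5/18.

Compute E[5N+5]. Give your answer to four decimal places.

12.7778

E[5N+5] = Σ (5n+5)·P(N=n)
 = 5·1/4 + 10·2/9 + 15·1/4 + 20·5/18
 = 5/4 + 20/9 + 15/4 + 50/9
 = 115/9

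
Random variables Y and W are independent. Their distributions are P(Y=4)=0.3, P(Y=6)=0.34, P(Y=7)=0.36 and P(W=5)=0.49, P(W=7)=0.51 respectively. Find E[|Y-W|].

1.2988

E[|Y-W|] = Σ_y Σ_w |y-w| · P(Y=y)P(W=w)
 = 1·0.147 + 3·0.153 + 1·0.1666 + 1·0.1734 + 2·0.1764 + 0·0.1836
 = 0.147 + 0.459 + 0.1666 + 0.1734 + 0.3528 + 0
 = 1.2988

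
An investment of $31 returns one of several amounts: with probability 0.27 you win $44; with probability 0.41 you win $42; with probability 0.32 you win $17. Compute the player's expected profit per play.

E[payout] = 44·0.27 + 42·0.41 + 17·0.32
 = 11.88 + 17.22 + 5.44
 = 34.54
Net = 34.54 - 31 = 3.54

3.54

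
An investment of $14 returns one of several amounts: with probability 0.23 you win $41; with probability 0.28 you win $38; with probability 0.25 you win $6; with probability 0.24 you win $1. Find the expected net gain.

E[payout] = 41·0.23 + 38·0.28 + 6·0.25 + 1·0.24
 = 9.43 + 10.64 + 1.5 + 0.24
 = 21.81
Net = 21.81 - 14 = 7.81

7.81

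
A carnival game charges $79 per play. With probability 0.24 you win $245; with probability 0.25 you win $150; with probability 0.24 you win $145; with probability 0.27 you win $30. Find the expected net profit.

E[payout] = 245·0.24 + 150·0.25 + 145·0.24 + 30·0.27
 = 58.8 + 37.5 + 34.8 + 8.1
 = 139.2
Net = 139.2 - 79 = 60.2

60.2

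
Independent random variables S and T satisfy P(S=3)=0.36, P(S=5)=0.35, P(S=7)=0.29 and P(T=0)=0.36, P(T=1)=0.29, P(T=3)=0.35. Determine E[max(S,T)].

E[max(S,T)] = Σ_s Σ_t max(s,t) · P(S=s)P(T=t)
 = 3·0.1296 + 3·0.1044 + 3·0.126 + 5·0.126 + 5·0.1015 + 5·0.1225 + 7·0.1044 + 7·0.0841 + 7·0.1015
 = 0.3888 + 0.3132 + 0.378 + 0.63 + 0.5075 + 0.6125 + 0.7308 + 0.5887 + 0.7105
 = 4.86

4.86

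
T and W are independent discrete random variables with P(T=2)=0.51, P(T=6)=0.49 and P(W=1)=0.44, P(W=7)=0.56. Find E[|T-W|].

E[|T-W|] = Σ_t Σ_w |t-w| · P(T=t)P(W=w)
 = 1·0.2244 + 5·0.2856 + 5·0.2156 + 1·0.2744
 = 0.2244 + 1.428 + 1.078 + 0.2744
 = 3.0048

3.0048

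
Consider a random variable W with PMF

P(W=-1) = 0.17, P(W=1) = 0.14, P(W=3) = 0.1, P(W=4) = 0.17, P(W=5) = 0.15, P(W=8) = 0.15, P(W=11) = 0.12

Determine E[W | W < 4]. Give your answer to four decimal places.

P(W < 4) = 0.17 + 0.14 + 0.1 = 0.41.
E[W | W < 4] = [(-1)·0.17 + 1·0.14 + 3·0.1] / 0.41
 = 0.27 / 0.41
 = 27/41

0.6585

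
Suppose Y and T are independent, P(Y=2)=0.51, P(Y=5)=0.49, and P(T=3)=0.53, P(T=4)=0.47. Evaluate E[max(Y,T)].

E[max(Y,T)] = Σ_y Σ_t max(y,t) · P(Y=y)P(T=t)
 = 3·0.2703 + 4·0.2397 + 5·0.2597 + 5·0.2303
 = 0.8109 + 0.9588 + 1.2985 + 1.1515
 = 4.2197

4.2197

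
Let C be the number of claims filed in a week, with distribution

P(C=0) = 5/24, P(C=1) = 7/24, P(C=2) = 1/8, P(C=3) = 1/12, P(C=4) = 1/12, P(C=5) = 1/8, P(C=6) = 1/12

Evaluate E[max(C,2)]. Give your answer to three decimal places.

2.958

E[max(C,2)] = Σ max(c,2)·P(C=c)
 = 2·5/24 + 2·7/24 + 2·1/8 + 3·1/12 + 4·1/12 + 5·1/8 + 6·1/12
 = 5/12 + 7/12 + 1/4 + 1/4 + 1/3 + 5/8 + 1/2
 = 71/24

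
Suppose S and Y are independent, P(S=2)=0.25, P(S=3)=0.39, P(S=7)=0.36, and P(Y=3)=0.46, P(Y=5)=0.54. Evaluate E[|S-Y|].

E[|S-Y|] = Σ_s Σ_y |s-y| · P(S=s)P(Y=y)
 = 1·0.115 + 3·0.135 + 0·0.1794 + 2·0.2106 + 4·0.1656 + 2·0.1944
 = 0.115 + 0.405 + 0 + 0.4212 + 0.6624 + 0.3888
 = 1.9924

1.9924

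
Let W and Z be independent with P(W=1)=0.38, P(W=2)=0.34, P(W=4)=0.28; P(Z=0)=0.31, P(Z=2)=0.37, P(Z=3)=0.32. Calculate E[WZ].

E[WZ] = Σ_w Σ_z wz · P(W=w)P(Z=z)
 = 0·0.1178 + 2·0.1406 + 3·0.1216 + 0·0.1054 + 4·0.1258 + 6·0.1088 + 0·0.0868 + 8·0.1036 + 12·0.0896
 = 0 + 0.2812 + 0.3648 + 0 + 0.5032 + 0.6528 + 0 + 0.8288 + 1.0752
 = 3.706

3.706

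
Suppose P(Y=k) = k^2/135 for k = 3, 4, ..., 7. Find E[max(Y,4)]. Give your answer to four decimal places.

E[max(Y,4)] = Σ max(y,4)·P(Y=y)
 = 4·1/15 + 4·16/135 + 5·5/27 + 6·4/15 + 7·49/135
 = 4/15 + 64/135 + 25/27 + 8/5 + 343/135
 = 784/135

5.8074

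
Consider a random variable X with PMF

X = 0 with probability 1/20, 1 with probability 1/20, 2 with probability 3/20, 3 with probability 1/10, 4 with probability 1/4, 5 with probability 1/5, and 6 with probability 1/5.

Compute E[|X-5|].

1.55

E[|X-5|] = Σ |x-5|·P(X=x)
 = 5·1/20 + 4·1/20 + 3·3/20 + 2·1/10 + 1·1/4 + 0·1/5 + 1·1/5
 = 1/4 + 1/5 + 9/20 + 1/5 + 1/4 + 0 + 1/5
 = 31/20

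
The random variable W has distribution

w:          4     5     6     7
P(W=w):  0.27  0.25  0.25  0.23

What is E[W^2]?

30.84

E[W^2] = Σ w^2·P(W=w)
 = 16·0.27 + 25·0.25 + 36·0.25 + 49·0.23
 = 4.32 + 6.25 + 9 + 11.27
 = 30.84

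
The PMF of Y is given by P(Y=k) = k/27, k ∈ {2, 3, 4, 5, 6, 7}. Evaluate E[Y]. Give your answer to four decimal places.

5.1481

E[Y] = Σ y·P(Y=y)
 = 2·2/27 + 3·1/9 + 4·4/27 + 5·5/27 + 6·2/9 + 7·7/27
 = 4/27 + 1/3 + 16/27 + 25/27 + 4/3 + 49/27
 = 139/27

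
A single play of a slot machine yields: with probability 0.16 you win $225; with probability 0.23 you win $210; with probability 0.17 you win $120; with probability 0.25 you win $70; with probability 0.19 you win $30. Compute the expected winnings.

127.9

E[payout] = 225·0.16 + 210·0.23 + 120·0.17 + 70·0.25 + 30·0.19
 = 36 + 48.3 + 20.4 + 17.5 + 5.7
 = 127.9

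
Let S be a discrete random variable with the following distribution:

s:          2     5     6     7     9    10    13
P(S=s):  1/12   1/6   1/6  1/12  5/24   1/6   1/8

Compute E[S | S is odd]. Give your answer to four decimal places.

8.4286

P(S is odd) = 1/6 + 1/12 + 5/24 + 1/8 = 7/12.
E[S | S is odd] = [5·1/6 + 7·1/12 + 9·5/24 + 13·1/8] / (7/12)
 = 59/12 / (7/12)
 = 59/7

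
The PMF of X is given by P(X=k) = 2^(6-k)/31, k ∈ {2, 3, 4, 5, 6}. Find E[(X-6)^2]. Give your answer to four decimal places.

E[(X-6)^2] = Σ (x-6)^2·P(X=x)
 = 16·16/31 + 9·8/31 + 4·4/31 + 1·2/31 + 0·1/31
 = 256/31 + 72/31 + 16/31 + 2/31 + 0
 = 346/31

11.1613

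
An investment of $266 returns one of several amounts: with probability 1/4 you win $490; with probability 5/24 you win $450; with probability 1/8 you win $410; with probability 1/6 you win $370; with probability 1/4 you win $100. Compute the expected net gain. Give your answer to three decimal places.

E[payout] = 490·1/4 + 450·5/24 + 410·1/8 + 370·1/6 + 100·1/4
 = 245/2 + 375/4 + 205/4 + 185/3 + 25
 = 2125/6
Net = 2125/6 - 266 = 529/6

88.167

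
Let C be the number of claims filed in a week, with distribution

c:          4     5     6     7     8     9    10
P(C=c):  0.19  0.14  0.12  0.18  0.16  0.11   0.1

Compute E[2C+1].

14.42

E[2C+1] = Σ (2c+1)·P(C=c)
 = 9·0.19 + 11·0.14 + 13·0.12 + 15·0.18 + 17·0.16 + 19·0.11 + 21·0.1
 = 1.71 + 1.54 + 1.56 + 2.7 + 2.72 + 2.09 + 2.1
 = 14.42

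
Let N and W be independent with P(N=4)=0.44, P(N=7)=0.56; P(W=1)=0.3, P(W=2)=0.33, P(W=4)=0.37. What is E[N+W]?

8.12

E[N+W] = Σ_n Σ_w (n+w) · P(N=n)P(W=w)
 = 5·0.132 + 6·0.1452 + 8·0.1628 + 8·0.168 + 9·0.1848 + 11·0.2072
 = 0.66 + 0.8712 + 1.3024 + 1.344 + 1.6632 + 2.2792
 = 8.12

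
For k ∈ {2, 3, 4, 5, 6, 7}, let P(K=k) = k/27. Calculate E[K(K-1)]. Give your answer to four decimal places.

E[K(K-1)] = Σ k(k-1)·P(K=k)
 = 2·2/27 + 6·1/9 + 12·4/27 + 20·5/27 + 30·2/9 + 42·7/27
 = 4/27 + 2/3 + 16/9 + 100/27 + 20/3 + 98/9
 = 644/27

23.8519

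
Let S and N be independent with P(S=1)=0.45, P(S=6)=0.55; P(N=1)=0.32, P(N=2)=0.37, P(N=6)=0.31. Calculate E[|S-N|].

E[|S-N|] = Σ_s Σ_n |s-n| · P(S=s)P(N=n)
 = 0·0.144 + 1·0.1665 + 5·0.1395 + 5·0.176 + 4·0.2035 + 0·0.1705
 = 0 + 0.1665 + 0.6975 + 0.88 + 0.814 + 0
 = 2.558

2.558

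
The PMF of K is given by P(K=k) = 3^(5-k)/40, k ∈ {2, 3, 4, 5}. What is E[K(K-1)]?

E[K(K-1)] = Σ k(k-1)·P(K=k)
 = 2·27/40 + 6·9/40 + 12·3/40 + 20·1/40
 = 27/20 + 27/20 + 9/10 + 1/2
 = 41/10

4.1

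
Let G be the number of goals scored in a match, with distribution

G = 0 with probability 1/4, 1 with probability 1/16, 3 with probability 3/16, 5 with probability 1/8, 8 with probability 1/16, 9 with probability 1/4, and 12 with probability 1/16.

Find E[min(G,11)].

E[min(G,11)] = Σ min(g,11)·P(G=g)
 = 0·1/4 + 1·1/16 + 3·3/16 + 5·1/8 + 8·1/16 + 9·1/4 + 11·1/16
 = 0 + 1/16 + 9/16 + 5/8 + 1/2 + 9/4 + 11/16
 = 75/16

4.6875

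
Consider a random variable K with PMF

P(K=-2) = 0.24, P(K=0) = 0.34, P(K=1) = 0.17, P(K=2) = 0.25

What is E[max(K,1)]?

1.25

E[max(K,1)] = Σ max(k,1)·P(K=k)
 = 1·0.24 + 1·0.34 + 1·0.17 + 2·0.25
 = 0.24 + 0.34 + 0.17 + 0.5
 = 1.25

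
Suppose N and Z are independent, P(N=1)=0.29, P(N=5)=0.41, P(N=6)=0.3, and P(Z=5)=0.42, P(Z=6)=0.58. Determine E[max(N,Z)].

E[max(N,Z)] = Σ_n Σ_z max(n,z) · P(N=n)P(Z=z)
 = 5·0.1218 + 6·0.1682 + 5·0.1722 + 6·0.2378 + 6·0.126 + 6·0.174
 = 0.609 + 1.0092 + 0.861 + 1.4268 + 0.756 + 1.044
 = 5.706

5.706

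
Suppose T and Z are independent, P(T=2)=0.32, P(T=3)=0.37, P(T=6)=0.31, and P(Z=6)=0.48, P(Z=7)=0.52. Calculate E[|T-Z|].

E[|T-Z|] = Σ_t Σ_z |t-z| · P(T=t)P(Z=z)
 = 4·0.1536 + 5·0.1664 + 3·0.1776 + 4·0.1924 + 0·0.1488 + 1·0.1612
 = 0.6144 + 0.832 + 0.5328 + 0.7696 + 0 + 0.1612
 = 2.91

2.91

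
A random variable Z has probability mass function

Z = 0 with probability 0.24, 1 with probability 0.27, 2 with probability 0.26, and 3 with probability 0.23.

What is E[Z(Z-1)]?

E[Z(Z-1)] = Σ z(z-1)·P(Z=z)
 = 0·0.24 + 0·0.27 + 2·0.26 + 6·0.23
 = 0 + 0 + 0.52 + 1.38
 = 1.9

1.9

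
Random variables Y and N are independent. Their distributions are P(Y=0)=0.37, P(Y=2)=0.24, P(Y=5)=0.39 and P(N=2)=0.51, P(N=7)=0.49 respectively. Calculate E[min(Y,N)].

E[min(Y,N)] = Σ_y Σ_n min(y,n) · P(Y=y)P(N=n)
 = 0·0.1887 + 0·0.1813 + 2·0.1224 + 2·0.1176 + 2·0.1989 + 5·0.1911
 = 0 + 0 + 0.2448 + 0.2352 + 0.3978 + 0.9555
 = 1.8333

1.8333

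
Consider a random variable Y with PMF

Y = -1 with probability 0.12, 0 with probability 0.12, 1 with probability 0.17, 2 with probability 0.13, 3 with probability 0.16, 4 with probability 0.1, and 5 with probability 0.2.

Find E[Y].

2.19

E[Y] = Σ y·P(Y=y)
 = (-1)·0.12 + 0·0.12 + 1·0.17 + 2·0.13 + 3·0.16 + 4·0.1 + 5·0.2
 = (-0.12) + 0 + 0.17 + 0.26 + 0.48 + 0.4 + 1
 = 2.19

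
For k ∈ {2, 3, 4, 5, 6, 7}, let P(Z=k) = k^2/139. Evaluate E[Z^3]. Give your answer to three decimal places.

E[Z^3] = Σ z^3·P(Z=z)
 = 8·4/139 + 27·9/139 + 64·16/139 + 125·25/139 + 216·36/139 + 343·49/139
 = 32/139 + 243/139 + 1024/139 + 3125/139 + 7776/139 + 16807/139
 = 29007/139

208.683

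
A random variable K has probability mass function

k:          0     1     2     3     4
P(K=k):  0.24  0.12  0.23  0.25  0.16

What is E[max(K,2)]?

E[max(K,2)] = Σ max(k,2)·P(K=k)
 = 2·0.24 + 2·0.12 + 2·0.23 + 3·0.25 + 4·0.16
 = 0.48 + 0.24 + 0.46 + 0.75 + 0.64
 = 2.57

2.57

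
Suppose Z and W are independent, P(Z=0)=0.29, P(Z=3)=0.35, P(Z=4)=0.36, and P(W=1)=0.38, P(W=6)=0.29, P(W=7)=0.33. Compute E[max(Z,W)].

5.1064

E[max(Z,W)] = Σ_z Σ_w max(z,w) · P(Z=z)P(W=w)
 = 1·0.1102 + 6·0.0841 + 7·0.0957 + 3·0.133 + 6·0.1015 + 7·0.1155 + 4·0.1368 + 6·0.1044 + 7·0.1188
 = 0.1102 + 0.5046 + 0.6699 + 0.399 + 0.609 + 0.8085 + 0.5472 + 0.6264 + 0.8316
 = 5.1064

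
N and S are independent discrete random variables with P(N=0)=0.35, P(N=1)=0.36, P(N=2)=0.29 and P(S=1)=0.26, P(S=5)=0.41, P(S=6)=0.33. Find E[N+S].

E[N+S] = Σ_n Σ_s (n+s) · P(N=n)P(S=s)
 = 1·0.091 + 5·0.1435 + 6·0.1155 + 2·0.0936 + 6·0.1476 + 7·0.1188 + 3·0.0754 + 7·0.1189 + 8·0.0957
 = 0.091 + 0.7175 + 0.693 + 0.1872 + 0.8856 + 0.8316 + 0.2262 + 0.8323 + 0.7656
 = 5.23

5.23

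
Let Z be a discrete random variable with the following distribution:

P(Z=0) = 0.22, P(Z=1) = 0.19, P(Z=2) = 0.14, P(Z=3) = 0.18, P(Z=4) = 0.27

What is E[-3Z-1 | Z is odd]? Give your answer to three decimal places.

P(Z is odd) = 0.19 + 0.18 = 0.37.
E[-3Z-1 | Z is odd] = [(-4)·0.19 + (-10)·0.18] / 0.37
 = -2.56 / 0.37
 = -256/37

-6.919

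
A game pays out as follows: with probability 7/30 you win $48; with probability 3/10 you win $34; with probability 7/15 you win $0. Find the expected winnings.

21.4

E[payout] = 48·7/30 + 34·3/10 + 0·7/15
 = 56/5 + 51/5 + 0
 = 107/5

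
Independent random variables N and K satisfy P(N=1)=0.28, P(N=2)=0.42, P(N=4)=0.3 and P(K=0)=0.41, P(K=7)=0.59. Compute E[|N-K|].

3.7124

E[|N-K|] = Σ_n Σ_k |n-k| · P(N=n)P(K=k)
 = 1·0.1148 + 6·0.1652 + 2·0.1722 + 5·0.2478 + 4·0.123 + 3·0.177
 = 0.1148 + 0.9912 + 0.3444 + 1.239 + 0.492 + 0.531
 = 3.7124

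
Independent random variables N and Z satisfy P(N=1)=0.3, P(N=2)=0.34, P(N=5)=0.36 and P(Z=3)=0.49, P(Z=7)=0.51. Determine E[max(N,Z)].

5.3928

E[max(N,Z)] = Σ_n Σ_z max(n,z) · P(N=n)P(Z=z)
 = 3·0.147 + 7·0.153 + 3·0.1666 + 7·0.1734 + 5·0.1764 + 7·0.1836
 = 0.441 + 1.071 + 0.4998 + 1.2138 + 0.882 + 1.2852
 = 5.3928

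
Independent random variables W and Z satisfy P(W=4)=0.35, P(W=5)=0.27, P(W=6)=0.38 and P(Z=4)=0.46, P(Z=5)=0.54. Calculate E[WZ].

E[WZ] = Σ_w Σ_z wz · P(W=w)P(Z=z)
 = 16·0.161 + 20·0.189 + 20·0.1242 + 25·0.1458 + 24·0.1748 + 30·0.2052
 = 2.576 + 3.78 + 2.484 + 3.645 + 4.1952 + 6.156
 = 22.8362

22.8362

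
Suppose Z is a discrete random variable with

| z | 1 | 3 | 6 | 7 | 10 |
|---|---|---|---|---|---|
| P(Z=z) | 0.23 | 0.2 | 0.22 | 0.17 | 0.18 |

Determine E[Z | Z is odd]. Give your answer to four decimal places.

P(Z is odd) = 0.23 + 0.2 + 0.17 = 0.6.
E[Z | Z is odd] = [1·0.23 + 3·0.2 + 7·0.17] / 0.6
 = 2.02 / 0.6
 = 101/30

3.3667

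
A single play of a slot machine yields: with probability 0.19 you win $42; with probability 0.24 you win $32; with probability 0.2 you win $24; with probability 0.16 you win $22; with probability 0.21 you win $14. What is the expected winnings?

E[payout] = 42·0.19 + 32·0.24 + 24·0.2 + 22·0.16 + 14·0.21
 = 7.98 + 7.68 + 4.8 + 3.52 + 2.94
 = 26.92

26.92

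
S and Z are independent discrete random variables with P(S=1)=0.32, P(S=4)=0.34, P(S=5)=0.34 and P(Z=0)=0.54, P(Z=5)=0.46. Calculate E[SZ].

7.774

E[SZ] = Σ_s Σ_z sz · P(S=s)P(Z=z)
 = 0·0.1728 + 5·0.1472 + 0·0.1836 + 20·0.1564 + 0·0.1836 + 25·0.1564
 = 0 + 0.736 + 0 + 3.128 + 0 + 3.91
 = 7.774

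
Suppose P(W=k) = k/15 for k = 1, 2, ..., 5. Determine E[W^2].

E[W^2] = Σ w^2·P(W=w)
 = 1·1/15 + 4·2/15 + 9·1/5 + 16·4/15 + 25·1/3
 = 1/15 + 8/15 + 9/5 + 64/15 + 25/3
 = 15

15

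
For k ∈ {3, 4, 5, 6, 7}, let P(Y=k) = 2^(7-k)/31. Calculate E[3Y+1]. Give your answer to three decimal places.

E[3Y+1] = Σ (3y+1)·P(Y=y)
 = 10·16/31 + 13·8/31 + 16·4/31 + 19·2/31 + 22·1/31
 = 160/31 + 104/31 + 64/31 + 38/31 + 22/31
 = 388/31

12.516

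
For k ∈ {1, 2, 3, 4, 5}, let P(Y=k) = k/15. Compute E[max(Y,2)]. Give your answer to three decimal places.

E[max(Y,2)] = Σ max(y,2)·P(Y=y)
 = 2·1/15 + 2·2/15 + 3·1/5 + 4·4/15 + 5·1/3
 = 2/15 + 4/15 + 3/5 + 16/15 + 5/3
 = 56/15

3.733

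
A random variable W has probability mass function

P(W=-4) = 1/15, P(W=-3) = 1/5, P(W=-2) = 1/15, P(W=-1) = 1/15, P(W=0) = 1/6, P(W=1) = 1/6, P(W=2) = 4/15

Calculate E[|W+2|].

2.3

E[|W+2|] = Σ |w+2|·P(W=w)
 = 2·1/15 + 1·1/5 + 0·1/15 + 1·1/15 + 2·1/6 + 3·1/6 + 4·4/15
 = 2/15 + 1/5 + 0 + 1/15 + 1/3 + 1/2 + 16/15
 = 23/10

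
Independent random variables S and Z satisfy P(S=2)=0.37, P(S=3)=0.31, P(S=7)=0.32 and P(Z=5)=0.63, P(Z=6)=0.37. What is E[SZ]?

E[SZ] = Σ_s Σ_z sz · P(S=s)P(Z=z)
 = 10·0.2331 + 12·0.1369 + 15·0.1953 + 18·0.1147 + 35·0.2016 + 42·0.1184
 = 2.331 + 1.6428 + 2.9295 + 2.0646 + 7.056 + 4.9728
 = 20.9967

20.9967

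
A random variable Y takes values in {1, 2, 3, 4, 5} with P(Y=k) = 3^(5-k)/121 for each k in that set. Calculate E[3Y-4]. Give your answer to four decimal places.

0.4380

E[3Y-4] = Σ (3y-4)·P(Y=y)
 = (-1)·81/121 + 2·27/121 + 5·9/121 + 8·3/121 + 11·1/121
 = (-81/121) + 54/121 + 45/121 + 24/121 + 1/11
 = 53/121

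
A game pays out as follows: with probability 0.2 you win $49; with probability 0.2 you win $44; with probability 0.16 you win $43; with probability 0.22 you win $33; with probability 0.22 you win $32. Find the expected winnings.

39.78

E[payout] = 49·0.2 + 44·0.2 + 43·0.16 + 33·0.22 + 32·0.22
 = 9.8 + 8.8 + 6.88 + 7.26 + 7.04
 = 39.78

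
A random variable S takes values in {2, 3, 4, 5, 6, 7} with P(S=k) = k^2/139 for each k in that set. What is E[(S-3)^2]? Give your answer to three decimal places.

E[(S-3)^2] = Σ (s-3)^2·P(S=s)
 = 1·4/139 + 0·9/139 + 1·16/139 + 4·25/139 + 9·36/139 + 16·49/139
 = 4/139 + 0 + 16/139 + 100/139 + 324/139 + 784/139
 = 1228/139

8.835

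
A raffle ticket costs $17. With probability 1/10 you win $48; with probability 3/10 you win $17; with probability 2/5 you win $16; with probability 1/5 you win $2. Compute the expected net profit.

-0.3

E[payout] = 48·1/10 + 17·3/10 + 16·2/5 + 2·1/5
 = 24/5 + 51/10 + 32/5 + 2/5
 = 167/10
Net = 167/10 - 17 = -3/10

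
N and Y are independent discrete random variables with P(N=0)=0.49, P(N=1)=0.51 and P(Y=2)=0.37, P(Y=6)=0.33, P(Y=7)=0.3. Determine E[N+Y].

5.33

E[N+Y] = Σ_n Σ_y (n+y) · P(N=n)P(Y=y)
 = 2·0.1813 + 6·0.1617 + 7·0.147 + 3·0.1887 + 7·0.1683 + 8·0.153
 = 0.3626 + 0.9702 + 1.029 + 0.5661 + 1.1781 + 1.224
 = 5.33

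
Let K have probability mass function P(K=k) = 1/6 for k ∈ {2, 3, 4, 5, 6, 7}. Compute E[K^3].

130.5

E[K^3] = Σ k^3·P(K=k)
 = 8·1/6 + 27·1/6 + 64·1/6 + 125·1/6 + 216·1/6 + 343·1/6
 = 4/3 + 9/2 + 32/3 + 125/6 + 36 + 343/6
 = 261/2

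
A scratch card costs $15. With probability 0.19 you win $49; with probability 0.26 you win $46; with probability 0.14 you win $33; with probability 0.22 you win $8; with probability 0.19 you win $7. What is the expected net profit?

13.98

E[payout] = 49·0.19 + 46·0.26 + 33·0.14 + 8·0.22 + 7·0.19
 = 9.31 + 11.96 + 4.62 + 1.76 + 1.33
 = 28.98
Net = 28.98 - 15 = 13.98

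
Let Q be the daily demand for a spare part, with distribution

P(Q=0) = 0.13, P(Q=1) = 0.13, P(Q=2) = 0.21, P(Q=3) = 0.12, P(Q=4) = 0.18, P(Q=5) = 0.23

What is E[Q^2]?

10.68

E[Q^2] = Σ q^2·P(Q=q)
 = 0·0.13 + 1·0.13 + 4·0.21 + 9·0.12 + 16·0.18 + 25·0.23
 = 0 + 0.13 + 0.84 + 1.08 + 2.88 + 5.75
 = 10.68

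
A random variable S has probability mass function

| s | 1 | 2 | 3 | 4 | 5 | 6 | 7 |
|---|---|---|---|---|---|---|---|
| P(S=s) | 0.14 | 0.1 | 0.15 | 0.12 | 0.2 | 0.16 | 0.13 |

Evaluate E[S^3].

116.82

E[S^3] = Σ s^3·P(S=s)
 = 1·0.14 + 8·0.1 + 27·0.15 + 64·0.12 + 125·0.2 + 216·0.16 + 343·0.13
 = 0.14 + 0.8 + 4.05 + 7.68 + 25 + 34.56 + 44.59
 = 116.82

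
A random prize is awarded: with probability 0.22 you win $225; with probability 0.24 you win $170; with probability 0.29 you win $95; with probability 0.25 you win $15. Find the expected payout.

121.6

E[payout] = 225·0.22 + 170·0.24 + 95·0.29 + 15·0.25
 = 49.5 + 40.8 + 27.55 + 3.75
 = 121.6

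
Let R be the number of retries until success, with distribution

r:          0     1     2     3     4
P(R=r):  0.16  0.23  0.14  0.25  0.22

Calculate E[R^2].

6.56

E[R^2] = Σ r^2·P(R=r)
 = 0·0.16 + 1·0.23 + 4·0.14 + 9·0.25 + 16·0.22
 = 0 + 0.23 + 0.56 + 2.25 + 3.52
 = 6.56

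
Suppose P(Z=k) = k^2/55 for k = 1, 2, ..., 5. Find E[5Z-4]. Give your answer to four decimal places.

16.4545

E[5Z-4] = Σ (5z-4)·P(Z=z)
 = 1·1/55 + 6·4/55 + 11·9/55 + 16·16/55 + 21·5/11
 = 1/55 + 24/55 + 9/5 + 256/55 + 105/11
 = 181/11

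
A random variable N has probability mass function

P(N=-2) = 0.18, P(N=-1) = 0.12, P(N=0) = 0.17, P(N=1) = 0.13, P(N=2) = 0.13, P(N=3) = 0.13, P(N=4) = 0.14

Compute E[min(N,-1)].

-1.18

E[min(N,-1)] = Σ min(n,-1)·P(N=n)
 = (-2)·0.18 + (-1)·0.12 + (-1)·0.17 + (-1)·0.13 + (-1)·0.13 + (-1)·0.13 + (-1)·0.14
 = (-0.36) + (-0.12) + (-0.17) + (-0.13) + (-0.13) + (-0.13) + (-0.14)
 = -1.18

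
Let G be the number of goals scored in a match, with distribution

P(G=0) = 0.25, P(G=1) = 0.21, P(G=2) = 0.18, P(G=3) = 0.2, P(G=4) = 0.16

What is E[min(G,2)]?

E[min(G,2)] = Σ min(g,2)·P(G=g)
 = 0·0.25 + 1·0.21 + 2·0.18 + 2·0.2 + 2·0.16
 = 0 + 0.21 + 0.36 + 0.4 + 0.32
 = 1.29

1.29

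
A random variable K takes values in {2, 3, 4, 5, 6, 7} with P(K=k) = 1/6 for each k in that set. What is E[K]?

E[K] = Σ k·P(K=k)
 = 2·1/6 + 3·1/6 + 4·1/6 + 5·1/6 + 6·1/6 + 7·1/6
 = 1/3 + 1/2 + 2/3 + 5/6 + 1 + 7/6
 = 9/2

4.5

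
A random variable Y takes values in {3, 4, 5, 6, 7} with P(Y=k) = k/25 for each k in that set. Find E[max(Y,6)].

E[max(Y,6)] = Σ max(y,6)·P(Y=y)
 = 6·3/25 + 6·4/25 + 6·1/5 + 6·6/25 + 7·7/25
 = 18/25 + 24/25 + 6/5 + 36/25 + 49/25
 = 157/25

6.28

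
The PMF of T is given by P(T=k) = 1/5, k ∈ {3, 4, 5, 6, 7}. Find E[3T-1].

E[3T-1] = Σ (3t-1)·P(T=t)
 = 8·1/5 + 11·1/5 + 14·1/5 + 17·1/5 + 20·1/5
 = 8/5 + 11/5 + 14/5 + 17/5 + 4
 = 14

14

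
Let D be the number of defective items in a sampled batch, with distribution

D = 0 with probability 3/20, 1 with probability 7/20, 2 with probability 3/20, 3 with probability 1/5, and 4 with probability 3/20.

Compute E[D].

1.85

E[D] = Σ d·P(D=d)
 = 0·3/20 + 1·7/20 + 2·3/20 + 3·1/5 + 4·3/20
 = 0 + 7/20 + 3/10 + 3/5 + 3/5
 = 37/20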